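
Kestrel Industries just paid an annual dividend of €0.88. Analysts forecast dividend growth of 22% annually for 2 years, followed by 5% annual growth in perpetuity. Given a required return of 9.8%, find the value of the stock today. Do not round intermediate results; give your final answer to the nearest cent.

€25.83

D_1 = 1.07360
D_2 = 1.30979
Terminal value at year 2: TV = D_2×(1+g_2)/(r−g_2) = 1.37528/0.048 = 28.65170
P_0 = D_1/(1+r)^1 + D_2/(1+r)^2 + TV/(1+r)^2
    = 0.97778 + 1.08642 + 23.76543 = 25.82963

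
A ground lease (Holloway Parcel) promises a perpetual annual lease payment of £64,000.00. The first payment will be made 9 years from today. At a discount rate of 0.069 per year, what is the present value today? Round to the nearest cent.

Value at end of year 8: C / r = £64,000.00 / 0.069 = £927,536.2319
Discount to today: PV = £927,536.2319 / (1 + 0.069)^8 = £927,536.2319 / 1.705382 = £543,887.71

£543887.71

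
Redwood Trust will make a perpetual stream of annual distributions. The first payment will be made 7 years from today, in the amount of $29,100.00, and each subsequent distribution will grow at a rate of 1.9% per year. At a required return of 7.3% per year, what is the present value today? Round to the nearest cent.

$353102.59

Value at end of year 6: C₁ / (r − g) = $29,100.00 / (0.073 − 0.019) = $538,888.8889
Discount to today: PV = $538,888.8889 / (1 + 0.073)^6 = $538,888.8889 / 1.526154 = $353,102.59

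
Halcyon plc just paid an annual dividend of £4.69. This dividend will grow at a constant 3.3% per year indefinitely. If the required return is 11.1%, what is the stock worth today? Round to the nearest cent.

D₁ = D₀ × (1 + g) = £4.69 × 1.033 = £4.8448
Growing perpetuity: P = D₁ / (r − g) = £4.8448 / (0.111 − 0.033) = £62.11

£62.11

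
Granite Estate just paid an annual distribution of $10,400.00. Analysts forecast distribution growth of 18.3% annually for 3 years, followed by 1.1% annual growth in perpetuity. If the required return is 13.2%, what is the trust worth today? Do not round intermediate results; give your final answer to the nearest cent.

D_1 = 12303.20000
D_2 = 14554.68560
D_3 = 17218.19306
Terminal value at year 3: TV = D_3×(1+g_2)/(r−g_2) = 17407.59319/0.121 = 143864.40652
P_0 = D_1/(1+r)^1 + D_2/(1+r)^2 + D_3/(1+r)^3 + TV/(1+r)^3
    = 10868.55124 + 11358.21211 + 11869.93368 + 99177.71037 = 133274.40741

$133274.41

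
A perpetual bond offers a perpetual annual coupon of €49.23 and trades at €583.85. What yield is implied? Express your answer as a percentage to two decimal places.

8.43%

P = C/r ⇒ r = C/P = €49.23/€583.85 = 0.084320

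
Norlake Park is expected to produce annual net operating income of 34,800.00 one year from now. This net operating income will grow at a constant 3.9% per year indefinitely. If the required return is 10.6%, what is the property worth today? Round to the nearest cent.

519402.99

Growing perpetuity: P = D₁ / (r − g) = 34,800.0000 / (0.106 − 0.039) = 519,402.99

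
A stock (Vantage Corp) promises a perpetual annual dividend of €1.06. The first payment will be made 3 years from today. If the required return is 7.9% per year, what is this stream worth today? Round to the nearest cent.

€11.52

Value at end of year 2: C / r = €1.06 / 0.079 = €13.4177
Discount to today: PV = €13.4177 / (1 + 0.079)^2 = €13.4177 / 1.164241 = €11.52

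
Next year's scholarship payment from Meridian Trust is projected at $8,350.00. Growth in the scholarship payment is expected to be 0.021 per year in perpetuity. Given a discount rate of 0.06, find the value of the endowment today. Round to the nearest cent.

Growing perpetuity: P = D₁ / (r − g) = $8,350.0000 / (0.06 − 0.021) = $214,102.56

$214102.56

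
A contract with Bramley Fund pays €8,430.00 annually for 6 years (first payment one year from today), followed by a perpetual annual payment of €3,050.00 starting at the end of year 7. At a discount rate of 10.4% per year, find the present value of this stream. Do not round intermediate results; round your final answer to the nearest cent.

PV of 6-year annuity: €8,430.00 × [1 − (1+0.104)^−6] / 0.104 = 36288.44477
Perpetuity value at year 6: €3,050.00 / 0.104 = 29326.92308
PV of perpetuity: 29326.92308 / (1+0.104)^6 = 16197.65184
Total PV = 36288.44477 + 16197.65184 = 52486.09661

€52486.10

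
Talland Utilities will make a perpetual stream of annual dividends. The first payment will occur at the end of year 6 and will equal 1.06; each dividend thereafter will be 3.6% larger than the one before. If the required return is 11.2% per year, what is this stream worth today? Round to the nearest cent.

8.20

Value at end of year 5: C₁ / (r − g) = 1.06 / (0.112 − 0.036) = 13.9474
Discount to today: PV = 13.9474 / (1 + 0.112)^5 = 13.9474 / 1.700294 = 8.20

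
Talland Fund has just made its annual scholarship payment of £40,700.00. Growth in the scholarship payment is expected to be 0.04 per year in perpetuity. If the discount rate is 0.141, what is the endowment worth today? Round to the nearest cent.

£419089.11

D₁ = D₀ × (1 + g) = £40,700.00 × 1.04 = £42,328.0000
Growing perpetuity: P = D₁ / (r − g) = £42,328.0000 / (0.141 − 0.04) = £419,089.11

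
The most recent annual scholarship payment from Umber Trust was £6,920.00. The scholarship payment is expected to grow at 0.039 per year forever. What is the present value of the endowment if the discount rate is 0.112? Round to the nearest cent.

£98491.51

D₁ = D₀ × (1 + g) = £6,920.00 × 1.039 = £7,189.8800
Growing perpetuity: P = D₁ / (r − g) = £7,189.8800 / (0.112 − 0.039) = £98,491.51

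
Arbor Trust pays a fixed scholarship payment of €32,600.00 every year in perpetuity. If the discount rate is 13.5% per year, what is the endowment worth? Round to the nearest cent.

€241481.48

Level perpetuity: PV = C / r = €32,600.00 / 0.135 = €241,481.48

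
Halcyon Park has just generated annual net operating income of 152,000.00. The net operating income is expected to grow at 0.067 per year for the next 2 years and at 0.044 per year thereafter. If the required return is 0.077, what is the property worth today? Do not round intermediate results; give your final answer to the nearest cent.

5019622.41

D_1 = 162184.00000
D_2 = 173050.32800
Terminal value at year 2: TV = D_2×(1+g_2)/(r−g_2) = 180664.54243/0.033 = 5474683.10400
P_0 = D_1/(1+r)^1 + D_2/(1+r)^2 + TV/(1+r)^2
    = 150588.67224 + 149190.44873 + 4719843.28696 = 5019622.40792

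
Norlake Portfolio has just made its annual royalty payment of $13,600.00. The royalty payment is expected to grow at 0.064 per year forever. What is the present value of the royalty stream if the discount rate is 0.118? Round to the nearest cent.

$267970.37

D₁ = D₀ × (1 + g) = $13,600.00 × 1.064 = $14,470.4000
Growing perpetuity: P = D₁ / (r − g) = $14,470.4000 / (0.118 − 0.064) = $267,970.37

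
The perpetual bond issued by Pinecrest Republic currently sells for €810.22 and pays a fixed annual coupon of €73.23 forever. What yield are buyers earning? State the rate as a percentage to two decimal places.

P = C/r ⇒ r = C/P = €73.23/€810.22 = 0.090383

9.04%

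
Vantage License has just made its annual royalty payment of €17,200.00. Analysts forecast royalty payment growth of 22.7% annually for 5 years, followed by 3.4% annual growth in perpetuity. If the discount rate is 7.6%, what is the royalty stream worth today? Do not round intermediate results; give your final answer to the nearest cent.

€946244.32

D_1 = 21104.40000
D_2 = 25895.09880
D_3 = 31773.28623
D_4 = 38985.82220
D_5 = 47835.60384
Terminal value at year 5: TV = D_5×(1+g_2)/(r−g_2) = 49462.01437/0.042 = 1177667.00885
P_0 = D_1/(1+r)^1 + D_2/(1+r)^2 + D_3/(1+r)^3 + D_4/(1+r)^4 + D_5/(1+r)^5 + TV/(1+r)^5
    = 19613.75465 + 22366.24252 + 25504.99960 + 29084.23282 + 33165.75620 + 816509.33113 = 946244.31691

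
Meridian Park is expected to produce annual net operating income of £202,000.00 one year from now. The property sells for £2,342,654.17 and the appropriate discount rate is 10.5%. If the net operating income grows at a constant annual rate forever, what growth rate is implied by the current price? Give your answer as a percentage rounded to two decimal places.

1.88%

P = D₁/(r−g) ⇒ g = r − D₁/P = 0.105 − £202,000.00/£2,342,654.17 = 0.018773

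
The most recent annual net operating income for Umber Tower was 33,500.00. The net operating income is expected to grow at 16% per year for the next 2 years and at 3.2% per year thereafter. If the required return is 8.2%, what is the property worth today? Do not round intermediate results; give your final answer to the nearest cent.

D_1 = 38860.00000
D_2 = 45077.60000
Terminal value at year 2: TV = D_2×(1+g_2)/(r−g_2) = 46520.08320/0.05 = 930401.66400
P_0 = D_1/(1+r)^1 + D_2/(1+r)^2 + TV/(1+r)^2
    = 35914.97227 + 38504.03682 + 794723.31993 = 869142.32902

869142.33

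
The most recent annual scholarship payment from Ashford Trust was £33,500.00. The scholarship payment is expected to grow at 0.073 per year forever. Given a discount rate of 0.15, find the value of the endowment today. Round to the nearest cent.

D₁ = D₀ × (1 + g) = £33,500.00 × 1.073 = £35,945.5000
Growing perpetuity: P = D₁ / (r − g) = £35,945.5000 / (0.15 − 0.073) = £466,824.68

£466824.68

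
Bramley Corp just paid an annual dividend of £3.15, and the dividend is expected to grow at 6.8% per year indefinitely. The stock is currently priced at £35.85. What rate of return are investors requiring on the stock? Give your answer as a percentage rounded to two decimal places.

D₁ = £3.15 × 1.068 = £3.3642
P = D₁/(r − g) ⇒ r = D₁/P + g = £3.3642/£35.85 + 0.068 = 0.093841 + 0.068 = 0.161841

16.18%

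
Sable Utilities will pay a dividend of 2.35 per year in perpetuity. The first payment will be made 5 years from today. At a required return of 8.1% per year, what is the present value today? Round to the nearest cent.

Value at end of year 4: C / r = 2.35 / 0.081 = 29.0123
Discount to today: PV = 29.0123 / (1 + 0.081)^4 = 29.0123 / 1.365535 = 21.25

21.25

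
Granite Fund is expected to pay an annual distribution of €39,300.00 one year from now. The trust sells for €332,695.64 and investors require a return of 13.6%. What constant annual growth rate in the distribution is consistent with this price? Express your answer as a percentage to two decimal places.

1.79%

P = D₁/(r−g) ⇒ g = r − D₁/P = 0.136 − €39,300.00/€332,695.64 = 0.017874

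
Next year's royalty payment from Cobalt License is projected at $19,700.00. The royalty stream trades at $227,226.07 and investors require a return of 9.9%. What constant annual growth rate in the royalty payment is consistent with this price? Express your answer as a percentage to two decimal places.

1.23%

P = D₁/(r−g) ⇒ g = r − D₁/P = 0.099 − $19,700.00/$227,226.07 = 0.012302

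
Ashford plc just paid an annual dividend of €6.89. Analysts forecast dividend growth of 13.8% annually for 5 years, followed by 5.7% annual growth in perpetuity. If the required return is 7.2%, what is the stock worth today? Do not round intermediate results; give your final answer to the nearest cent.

D_1 = 7.84082
D_2 = 8.92285
D_3 = 10.15421
D_4 = 11.55549
D_5 = 13.15014
Terminal value at year 5: TV = D_5×(1+g_2)/(r−g_2) = 13.89970/0.015 = 926.64686
P_0 = D_1/(1+r)^1 + D_2/(1+r)^2 + D_3/(1+r)^3 + D_4/(1+r)^4 + D_5/(1+r)^5 + TV/(1+r)^5
    = 7.31420 + 7.76451 + 8.24255 + 8.75002 + 9.28874 + 654.54624 = 695.90626

€695.91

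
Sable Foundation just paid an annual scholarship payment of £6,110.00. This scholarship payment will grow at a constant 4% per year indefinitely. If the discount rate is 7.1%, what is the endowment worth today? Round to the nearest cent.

D₁ = D₀ × (1 + g) = £6,110.00 × 1.04 = £6,354.4000
Growing perpetuity: P = D₁ / (r − g) = £6,354.4000 / (0.071 − 0.04) = £204,980.65

£204980.65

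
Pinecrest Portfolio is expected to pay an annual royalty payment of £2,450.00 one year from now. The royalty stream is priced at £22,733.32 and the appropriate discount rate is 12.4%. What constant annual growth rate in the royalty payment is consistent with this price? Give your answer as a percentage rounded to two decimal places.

1.62%

P = D₁/(r−g) ⇒ g = r − D₁/P = 0.124 − £2,450.00/£22,733.32 = 0.016229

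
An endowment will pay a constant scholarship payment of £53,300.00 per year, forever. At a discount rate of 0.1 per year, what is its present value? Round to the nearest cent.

£533000.00

Level perpetuity: PV = C / r = £53,300.00 / 0.1 = £533,000.00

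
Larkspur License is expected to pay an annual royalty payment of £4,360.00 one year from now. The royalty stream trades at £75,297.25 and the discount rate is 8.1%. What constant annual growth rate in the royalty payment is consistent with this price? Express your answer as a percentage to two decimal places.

2.31%

P = D₁/(r−g) ⇒ g = r − D₁/P = 0.081 − £4,360.00/£75,297.25 = 0.023096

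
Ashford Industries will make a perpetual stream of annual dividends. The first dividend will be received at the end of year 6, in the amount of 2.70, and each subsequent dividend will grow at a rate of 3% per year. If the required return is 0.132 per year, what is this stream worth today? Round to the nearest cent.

14.24

Value at end of year 5: C₁ / (r − g) = 2.70 / (0.132 − 0.03) = 26.4706
Discount to today: PV = 26.4706 / (1 + 0.132)^5 = 26.4706 / 1.858798 = 14.24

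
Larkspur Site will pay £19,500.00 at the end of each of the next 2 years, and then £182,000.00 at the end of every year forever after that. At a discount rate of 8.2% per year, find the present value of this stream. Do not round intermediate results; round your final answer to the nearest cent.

£1930524.36

PV of 2-year annuity: £19,500.00 × [1 − (1+0.082)^−2] / 0.082 = 34678.54080
Perpetuity value at year 2: £182,000.00 / 0.082 = 2219512.19512
PV of perpetuity: 2219512.19512 / (1+0.082)^2 = 1895845.81432
Total PV = 34678.54080 + 1895845.81432 = 1930524.35512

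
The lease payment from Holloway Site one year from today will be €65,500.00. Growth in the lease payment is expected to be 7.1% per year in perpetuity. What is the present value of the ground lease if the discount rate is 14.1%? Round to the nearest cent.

€935714.29

Growing perpetuity: P = D₁ / (r − g) = €65,500.0000 / (0.141 − 0.071) = €935,714.29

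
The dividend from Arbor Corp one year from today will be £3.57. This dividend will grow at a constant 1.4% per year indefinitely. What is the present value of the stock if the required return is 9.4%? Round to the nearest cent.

£44.63

Growing perpetuity: P = D₁ / (r − g) = £3.5700 / (0.094 − 0.014) = £44.63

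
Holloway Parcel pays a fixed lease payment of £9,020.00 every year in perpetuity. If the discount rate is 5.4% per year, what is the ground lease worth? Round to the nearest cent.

£167037.04

Level perpetuity: PV = C / r = £9,020.00 / 0.054 = £167,037.04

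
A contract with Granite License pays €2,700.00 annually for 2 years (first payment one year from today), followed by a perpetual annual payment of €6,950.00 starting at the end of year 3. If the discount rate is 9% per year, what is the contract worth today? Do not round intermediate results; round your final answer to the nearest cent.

PV of 2-year annuity: €2,700.00 × [1 − (1+0.09)^−2] / 0.09 = 4749.60020
Perpetuity value at year 2: €6,950.00 / 0.09 = 77222.22222
PV of perpetuity: 77222.22222 / (1+0.09)^2 = 64996.39948
Total PV = 4749.60020 + 64996.39948 = 69745.99968

€69746.00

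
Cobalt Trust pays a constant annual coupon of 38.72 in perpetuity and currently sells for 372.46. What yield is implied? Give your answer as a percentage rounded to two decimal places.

P = C/r ⇒ r = C/P = 38.72/372.46 = 0.103957

10.40%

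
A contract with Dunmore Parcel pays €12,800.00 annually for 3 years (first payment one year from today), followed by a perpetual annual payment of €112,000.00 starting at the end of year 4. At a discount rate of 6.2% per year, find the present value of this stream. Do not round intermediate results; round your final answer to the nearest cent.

PV of 3-year annuity: €12,800.00 × [1 − (1+0.062)^−3] / 0.062 = 34088.34085
Perpetuity value at year 3: €112,000.00 / 0.062 = 1806451.61290
PV of perpetuity: 1806451.61290 / (1+0.062)^3 = 1508178.63047
Total PV = 34088.34085 + 1508178.63047 = 1542266.97132

€1542266.97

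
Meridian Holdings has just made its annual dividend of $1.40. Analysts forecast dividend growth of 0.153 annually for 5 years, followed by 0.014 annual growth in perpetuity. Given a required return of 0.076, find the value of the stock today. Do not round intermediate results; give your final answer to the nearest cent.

D_1 = 1.61420
D_2 = 1.86117
D_3 = 2.14593
D_4 = 2.47426
D_5 = 2.85282
Terminal value at year 5: TV = D_5×(1+g_2)/(r−g_2) = 2.89276/0.062 = 46.65743
P_0 = D_1/(1+r)^1 + D_2/(1+r)^2 + D_3/(1+r)^3 + D_4/(1+r)^4 + D_5/(1+r)^5 + TV/(1+r)^5
    = 1.50019 + 1.60754 + 1.72258 + 1.84585 + 1.97794 + 32.34890 = 41.00299

$41.00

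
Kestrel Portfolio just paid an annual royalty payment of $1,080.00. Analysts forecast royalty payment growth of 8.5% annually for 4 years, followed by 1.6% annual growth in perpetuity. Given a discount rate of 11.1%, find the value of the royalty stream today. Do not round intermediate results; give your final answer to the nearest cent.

$14579.56

D_1 = 1171.80000
D_2 = 1271.40300
D_3 = 1379.47225
D_4 = 1496.72740
Terminal value at year 4: TV = D_4×(1+g_2)/(r−g_2) = 1520.67504/0.095 = 16007.10563
P_0 = D_1/(1+r)^1 + D_2/(1+r)^2 + D_3/(1+r)^3 + D_4/(1+r)^4 + TV/(1+r)^4
    = 1054.72547 + 1030.04243 + 1005.93702 + 982.39574 + 10506.46396 = 14579.56463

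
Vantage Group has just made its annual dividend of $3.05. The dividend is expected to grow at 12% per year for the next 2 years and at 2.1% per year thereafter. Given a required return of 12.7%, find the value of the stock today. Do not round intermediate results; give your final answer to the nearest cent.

$35.06

D_1 = 3.41600
D_2 = 3.82592
Terminal value at year 2: TV = D_2×(1+g_2)/(r−g_2) = 3.90626/0.106 = 36.85155
P_0 = D_1/(1+r)^1 + D_2/(1+r)^2 + TV/(1+r)^2
    = 3.03106 + 3.01223 + 29.01402 = 35.05731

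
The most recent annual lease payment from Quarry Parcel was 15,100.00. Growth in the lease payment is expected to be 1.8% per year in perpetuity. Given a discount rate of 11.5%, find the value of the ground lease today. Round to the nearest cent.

D₁ = D₀ × (1 + g) = 15,100.00 × 1.018 = 15,371.8000
Growing perpetuity: P = D₁ / (r − g) = 15,371.8000 / (0.115 − 0.018) = 158,472.16

158472.16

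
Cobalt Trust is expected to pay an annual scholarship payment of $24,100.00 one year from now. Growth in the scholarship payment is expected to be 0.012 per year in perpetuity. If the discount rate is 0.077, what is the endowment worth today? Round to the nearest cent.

Growing perpetuity: P = D₁ / (r − g) = $24,100.0000 / (0.077 − 0.012) = $370,769.23

$370769.23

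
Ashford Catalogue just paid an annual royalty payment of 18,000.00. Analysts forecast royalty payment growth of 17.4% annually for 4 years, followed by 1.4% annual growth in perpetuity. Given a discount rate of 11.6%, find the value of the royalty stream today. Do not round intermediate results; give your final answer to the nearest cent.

D_1 = 21132.00000
D_2 = 24808.96800
D_3 = 29125.72843
D_4 = 34193.60518
Terminal value at year 4: TV = D_4×(1+g_2)/(r−g_2) = 34672.31565/0.102 = 339924.66325
P_0 = D_1/(1+r)^1 + D_2/(1+r)^2 + D_3/(1+r)^3 + D_4/(1+r)^4 + TV/(1+r)^4
    = 18935.48387 + 19919.58608 + 20954.83338 + 22043.88387 + 219142.13960 = 300995.92680

300995.93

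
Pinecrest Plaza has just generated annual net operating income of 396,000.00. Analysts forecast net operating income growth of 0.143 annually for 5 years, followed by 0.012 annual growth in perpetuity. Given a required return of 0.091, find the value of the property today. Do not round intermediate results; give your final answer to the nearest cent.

8684358.68

D_1 = 452628.00000
D_2 = 517353.80400
D_3 = 591335.39797
D_4 = 675896.35988
D_5 = 772549.53935
Terminal value at year 5: TV = D_5×(1+g_2)/(r−g_2) = 781820.13382/0.079 = 9896457.39009
P_0 = D_1/(1+r)^1 + D_2/(1+r)^2 + D_3/(1+r)^3 + D_4/(1+r)^4 + D_5/(1+r)^5 + TV/(1+r)^5
    = 414874.42713 + 434648.46032 + 455364.97722 + 477068.89914 + 499807.28847 + 6402594.63202 = 8684358.68430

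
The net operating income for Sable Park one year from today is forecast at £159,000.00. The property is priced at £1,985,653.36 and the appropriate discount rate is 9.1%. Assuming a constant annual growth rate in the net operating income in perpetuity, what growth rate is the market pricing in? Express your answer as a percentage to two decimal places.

P = D₁/(r−g) ⇒ g = r − D₁/P = 0.091 − £159,000.00/£1,985,653.36 = 0.010926

1.09%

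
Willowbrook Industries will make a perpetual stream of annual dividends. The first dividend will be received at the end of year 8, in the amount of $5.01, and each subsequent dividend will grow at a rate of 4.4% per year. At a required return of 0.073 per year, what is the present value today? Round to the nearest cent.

Value at end of year 7: C₁ / (r − g) = $5.01 / (0.073 − 0.044) = $172.7586
Discount to today: PV = $172.7586 / (1 + 0.073)^7 = $172.7586 / 1.637563 = $105.50

$105.50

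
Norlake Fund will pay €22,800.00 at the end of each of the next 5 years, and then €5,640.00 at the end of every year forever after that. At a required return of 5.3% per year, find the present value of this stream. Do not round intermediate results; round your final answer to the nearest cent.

€180096.82

PV of 5-year annuity: €22,800.00 × [1 − (1+0.053)^−5] / 0.053 = 97898.79421
Perpetuity value at year 5: €5,640.00 / 0.053 = 106415.09434
PV of perpetuity: 106415.09434 / (1+0.053)^5 = 82198.02419
Total PV = 97898.79421 + 82198.02419 = 180096.81841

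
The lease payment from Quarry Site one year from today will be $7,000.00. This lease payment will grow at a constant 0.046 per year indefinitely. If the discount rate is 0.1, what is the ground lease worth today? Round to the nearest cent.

$129629.63

Growing perpetuity: P = D₁ / (r − g) = $7,000.0000 / (0.1 − 0.046) = $129,629.63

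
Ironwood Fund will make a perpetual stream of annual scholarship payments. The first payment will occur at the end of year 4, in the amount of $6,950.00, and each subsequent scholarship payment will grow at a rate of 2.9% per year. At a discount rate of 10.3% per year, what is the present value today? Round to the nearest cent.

$69988.48

Value at end of year 3: C₁ / (r − g) = $6,950.00 / (0.103 − 0.029) = $93,918.9189
Discount to today: PV = $93,918.9189 / (1 + 0.103)^3 = $93,918.9189 / 1.341920 = $69,988.48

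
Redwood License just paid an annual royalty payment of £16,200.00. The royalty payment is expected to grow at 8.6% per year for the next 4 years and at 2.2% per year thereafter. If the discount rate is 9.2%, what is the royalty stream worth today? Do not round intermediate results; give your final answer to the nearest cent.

D_1 = 17593.20000
D_2 = 19106.21520
D_3 = 20749.34971
D_4 = 22533.79378
Terminal value at year 4: TV = D_4×(1+g_2)/(r−g_2) = 23029.53725/0.07 = 328993.38922
P_0 = D_1/(1+r)^1 + D_2/(1+r)^2 + D_3/(1+r)^3 + D_4/(1+r)^4 + TV/(1+r)^4
    = 16110.98901 + 16022.46709 + 15934.43156 + 15846.87974 + 231364.44418 = 295279.21158

£295279.21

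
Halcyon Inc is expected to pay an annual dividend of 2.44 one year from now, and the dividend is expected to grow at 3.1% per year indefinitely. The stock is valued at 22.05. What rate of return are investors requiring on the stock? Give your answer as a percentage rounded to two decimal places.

P = D₁/(r − g) ⇒ r = D₁/P + g = 2.4400/22.05 + 0.031 = 0.110658 + 0.031 = 0.141658

14.17%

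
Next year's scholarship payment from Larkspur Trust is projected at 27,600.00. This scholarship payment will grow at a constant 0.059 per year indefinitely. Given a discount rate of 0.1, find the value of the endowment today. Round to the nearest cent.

Growing perpetuity: P = D₁ / (r − g) = 27,600.0000 / (0.1 − 0.059) = 673,170.73

673170.73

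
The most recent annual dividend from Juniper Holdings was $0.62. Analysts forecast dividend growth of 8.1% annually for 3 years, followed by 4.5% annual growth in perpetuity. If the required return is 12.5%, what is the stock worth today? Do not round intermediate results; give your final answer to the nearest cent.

$8.90

D_1 = 0.67022
D_2 = 0.72451
D_3 = 0.78319
Terminal value at year 3: TV = D_3×(1+g_2)/(r−g_2) = 0.81844/0.08 = 10.23046
P_0 = D_1/(1+r)^1 + D_2/(1+r)^2 + D_3/(1+r)^3 + TV/(1+r)^3
    = 0.59575 + 0.57245 + 0.55006 + 7.18518 = 8.90344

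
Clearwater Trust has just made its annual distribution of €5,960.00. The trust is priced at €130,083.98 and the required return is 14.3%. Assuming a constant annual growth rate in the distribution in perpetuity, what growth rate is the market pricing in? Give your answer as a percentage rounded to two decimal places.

P = D₀(1+g)/(r−g) ⇒ P(r−g) = D₀(1+g) ⇒ g(P+D₀) = P·r − D₀
g = (P·r − D₀)/(P + D₀) = (€130,083.98×0.143 − €5,960.00) / (€130,083.98 + €5,960.00) = 0.092926

9.29%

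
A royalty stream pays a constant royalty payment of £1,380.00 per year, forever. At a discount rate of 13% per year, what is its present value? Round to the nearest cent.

£10615.38

Level perpetuity: PV = C / r = £1,380.00 / 0.13 = £10,615.38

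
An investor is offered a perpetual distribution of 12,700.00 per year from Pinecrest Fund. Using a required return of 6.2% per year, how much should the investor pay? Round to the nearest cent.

204838.71

Level perpetuity: PV = C / r = 12,700.00 / 0.062 = 204,838.71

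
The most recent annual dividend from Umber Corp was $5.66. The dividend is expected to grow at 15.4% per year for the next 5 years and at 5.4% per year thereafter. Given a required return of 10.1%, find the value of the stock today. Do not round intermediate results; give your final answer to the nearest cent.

D_1 = 6.53164
D_2 = 7.53751
D_3 = 8.69829
D_4 = 10.03783
D_5 = 11.58365
Terminal value at year 5: TV = D_5×(1+g_2)/(r−g_2) = 12.20917/0.047 = 259.76954
P_0 = D_1/(1+r)^1 + D_2/(1+r)^2 + D_3/(1+r)^3 + D_4/(1+r)^4 + D_5/(1+r)^5 + TV/(1+r)^5
    = 5.93246 + 6.21804 + 6.51736 + 6.83110 + 7.15993 + 160.56528 = 193.22417

$193.22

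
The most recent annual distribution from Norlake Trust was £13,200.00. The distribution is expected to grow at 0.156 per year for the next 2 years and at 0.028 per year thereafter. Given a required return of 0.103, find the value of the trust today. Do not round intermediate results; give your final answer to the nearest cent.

D_1 = 15259.20000
D_2 = 17639.63520
Terminal value at year 2: TV = D_2×(1+g_2)/(r−g_2) = 18133.54499/0.075 = 241780.59981
P_0 = D_1/(1+r)^1 + D_2/(1+r)^2 + TV/(1+r)^2
    = 13834.27017 + 14499.01752 + 198733.20007 = 227066.48776

£227066.49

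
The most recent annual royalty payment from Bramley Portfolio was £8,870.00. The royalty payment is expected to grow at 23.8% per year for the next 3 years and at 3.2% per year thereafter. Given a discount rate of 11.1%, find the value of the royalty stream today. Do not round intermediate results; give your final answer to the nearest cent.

£193493.58

D_1 = 10981.06000
D_2 = 13594.55228
D_3 = 16830.05572
Terminal value at year 3: TV = D_3×(1+g_2)/(r−g_2) = 17368.61751/0.079 = 219855.91779
P_0 = D_1/(1+r)^1 + D_2/(1+r)^2 + D_3/(1+r)^3 + TV/(1+r)^3
    = 9883.94239 + 11013.78999 + 12272.79209 + 160323.05618 = 193493.58066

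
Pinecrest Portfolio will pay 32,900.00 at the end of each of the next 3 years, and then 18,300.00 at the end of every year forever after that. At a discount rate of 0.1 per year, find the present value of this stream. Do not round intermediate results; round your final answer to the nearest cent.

219308.04

PV of 3-year annuity: 32,900.00 × [1 − (1+0.1)^−3] / 0.1 = 81817.43050
Perpetuity value at year 3: 18,300.00 / 0.1 = 183000.00000
PV of perpetuity: 183000.00000 / (1+0.1)^3 = 137490.60856
Total PV = 81817.43050 + 137490.60856 = 219308.03907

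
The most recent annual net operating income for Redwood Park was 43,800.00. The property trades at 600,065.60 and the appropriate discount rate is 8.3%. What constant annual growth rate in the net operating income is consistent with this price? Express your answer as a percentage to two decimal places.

0.93%

P = D₀(1+g)/(r−g) ⇒ P(r−g) = D₀(1+g) ⇒ g(P+D₀) = P·r − D₀
g = (P·r − D₀)/(P + D₀) = (600,065.60×0.083 − 43,800.00) / (600,065.60 + 43,800.00) = 0.009327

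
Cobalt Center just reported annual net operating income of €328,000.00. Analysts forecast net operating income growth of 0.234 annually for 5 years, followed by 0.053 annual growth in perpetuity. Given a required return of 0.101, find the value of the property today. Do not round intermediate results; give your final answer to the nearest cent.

D_1 = 404752.00000
D_2 = 499463.96800
D_3 = 616338.53651
D_4 = 760561.75406
D_5 = 938533.20450
Terminal value at year 5: TV = D_5×(1+g_2)/(r−g_2) = 988275.46434/0.048 = 20589072.17383
P_0 = D_1/(1+r)^1 + D_2/(1+r)^2 + D_3/(1+r)^3 + D_4/(1+r)^4 + D_5/(1+r)^5 + TV/(1+r)^5
    = 367622.16167 + 412030.65168 + 461803.65502 + 517589.20099 + 580113.60039 + 12726242.10848 = 15065401.37823

€15065401.38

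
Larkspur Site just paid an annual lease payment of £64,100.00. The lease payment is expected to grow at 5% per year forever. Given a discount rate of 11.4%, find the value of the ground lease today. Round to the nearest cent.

D₁ = D₀ × (1 + g) = £64,100.00 × 1.05 = £67,305.0000
Growing perpetuity: P = D₁ / (r − g) = £67,305.0000 / (0.114 − 0.05) = £1,051,640.63

£1051640.63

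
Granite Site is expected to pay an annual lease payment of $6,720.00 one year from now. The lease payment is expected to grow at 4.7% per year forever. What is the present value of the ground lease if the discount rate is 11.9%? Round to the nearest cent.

Growing perpetuity: P = D₁ / (r − g) = $6,720.0000 / (0.119 − 0.047) = $93,333.33

$93333.33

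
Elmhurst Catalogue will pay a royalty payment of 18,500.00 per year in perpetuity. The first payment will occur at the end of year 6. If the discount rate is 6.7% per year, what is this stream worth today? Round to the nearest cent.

199652.53

Value at end of year 5: C / r = 18,500.00 / 0.067 = 276,119.4030
Discount to today: PV = 276,119.4030 / (1 + 0.067)^5 = 276,119.4030 / 1.383000 = 199,652.53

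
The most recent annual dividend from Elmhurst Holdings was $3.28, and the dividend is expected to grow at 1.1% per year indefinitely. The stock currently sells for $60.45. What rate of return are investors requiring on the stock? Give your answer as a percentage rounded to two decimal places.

6.59%

D₁ = $3.28 × 1.011 = $3.3161
P = D₁/(r − g) ⇒ r = D₁/P + g = $3.3161/$60.45 + 0.011 = 0.054857 + 0.011 = 0.065857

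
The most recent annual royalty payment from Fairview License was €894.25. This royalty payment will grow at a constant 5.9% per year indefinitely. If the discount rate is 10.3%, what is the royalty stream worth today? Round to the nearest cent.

D₁ = D₀ × (1 + g) = €894.25 × 1.059 = €947.0108
Growing perpetuity: P = D₁ / (r − g) = €947.0108 / (0.103 − 0.059) = €21,522.97

€21522.97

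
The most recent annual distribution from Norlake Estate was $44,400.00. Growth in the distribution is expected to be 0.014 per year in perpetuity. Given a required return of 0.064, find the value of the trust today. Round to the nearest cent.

$900432.00

D₁ = D₀ × (1 + g) = $44,400.00 × 1.014 = $45,021.6000
Growing perpetuity: P = D₁ / (r − g) = $45,021.6000 / (0.064 − 0.014) = $900,432.00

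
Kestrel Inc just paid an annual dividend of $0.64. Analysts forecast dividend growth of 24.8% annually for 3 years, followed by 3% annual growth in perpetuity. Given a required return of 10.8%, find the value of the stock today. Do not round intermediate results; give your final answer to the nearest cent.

$14.52

D_1 = 0.79872
D_2 = 0.99680
D_3 = 1.24401
Terminal value at year 3: TV = D_3×(1+g_2)/(r−g_2) = 1.28133/0.078 = 16.42731
P_0 = D_1/(1+r)^1 + D_2/(1+r)^2 + D_3/(1+r)^3 + TV/(1+r)^3
    = 0.72087 + 0.81195 + 0.91454 + 12.07667 = 14.52403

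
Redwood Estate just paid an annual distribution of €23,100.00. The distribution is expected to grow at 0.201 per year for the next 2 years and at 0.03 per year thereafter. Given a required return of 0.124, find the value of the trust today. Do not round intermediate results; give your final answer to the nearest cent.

D_1 = 27743.10000
D_2 = 33319.46310
Terminal value at year 2: TV = D_2×(1+g_2)/(r−g_2) = 34319.04699/0.094 = 365096.24461
P_0 = D_1/(1+r)^1 + D_2/(1+r)^2 + TV/(1+r)^2
    = 24682.47331 + 26373.35449 + 288984.62897 = 340040.45677

€340040.46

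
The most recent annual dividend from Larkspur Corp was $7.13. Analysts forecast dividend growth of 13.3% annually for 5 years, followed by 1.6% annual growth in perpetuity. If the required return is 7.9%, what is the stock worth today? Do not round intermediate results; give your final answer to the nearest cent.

D_1 = 8.07829
D_2 = 9.15270
D_3 = 10.37001
D_4 = 11.74922
D_5 = 13.31187
Terminal value at year 5: TV = D_5×(1+g_2)/(r−g_2) = 13.52486/0.063 = 214.68032
P_0 = D_1/(1+r)^1 + D_2/(1+r)^2 + D_3/(1+r)^3 + D_4/(1+r)^4 + D_5/(1+r)^5 + TV/(1+r)^5
    = 7.48683 + 7.86152 + 8.25496 + 8.66809 + 9.10190 + 146.78613 = 188.15942

$188.16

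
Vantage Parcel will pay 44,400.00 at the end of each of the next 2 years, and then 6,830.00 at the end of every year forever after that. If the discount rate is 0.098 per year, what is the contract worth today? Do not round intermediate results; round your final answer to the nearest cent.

PV of 2-year annuity: 44,400.00 × [1 − (1+0.098)^−2] / 0.098 = 77265.17165
Perpetuity value at year 2: 6,830.00 / 0.098 = 69693.87755
PV of perpetuity: 69693.87755 / (1+0.098)^2 = 57808.26669
Total PV = 77265.17165 + 57808.26669 = 135073.43834

135073.44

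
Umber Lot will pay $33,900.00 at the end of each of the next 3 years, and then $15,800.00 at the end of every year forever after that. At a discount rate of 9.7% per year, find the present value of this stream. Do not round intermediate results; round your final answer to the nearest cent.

$208137.42

PV of 3-year annuity: $33,900.00 × [1 − (1+0.097)^−3] / 0.097 = 84751.53606
Perpetuity value at year 3: $15,800.00 / 0.097 = 162886.59794
PV of perpetuity: 162886.59794 / (1+0.097)^3 = 123385.88202
Total PV = 84751.53606 + 123385.88202 = 208137.41808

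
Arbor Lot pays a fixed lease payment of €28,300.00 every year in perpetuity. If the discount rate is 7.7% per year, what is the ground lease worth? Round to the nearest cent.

Level perpetuity: PV = C / r = €28,300.00 / 0.077 = €367,532.47

€367532.47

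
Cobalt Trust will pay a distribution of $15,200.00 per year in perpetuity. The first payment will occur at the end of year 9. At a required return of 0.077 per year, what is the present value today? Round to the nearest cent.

$109050.39

Value at end of year 8: C / r = $15,200.00 / 0.077 = $197,402.5974
Discount to today: PV = $197,402.5974 / (1 + 0.077)^8 = $197,402.5974 / 1.810196 = $109,050.39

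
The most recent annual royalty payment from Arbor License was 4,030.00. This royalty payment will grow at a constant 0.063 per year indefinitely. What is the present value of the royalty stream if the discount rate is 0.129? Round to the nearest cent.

64907.42

D₁ = D₀ × (1 + g) = 4,030.00 × 1.063 = 4,283.8900
Growing perpetuity: P = D₁ / (r − g) = 4,283.8900 / (0.129 − 0.063) = 64,907.42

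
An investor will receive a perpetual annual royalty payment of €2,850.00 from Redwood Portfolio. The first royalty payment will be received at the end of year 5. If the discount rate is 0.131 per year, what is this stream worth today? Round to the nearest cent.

€13296.07

Value at end of year 4: C / r = €2,850.00 / 0.131 = €21,755.7252
Discount to today: PV = €21,755.7252 / (1 + 0.131)^4 = €21,755.7252 / 1.636253 = €13,296.07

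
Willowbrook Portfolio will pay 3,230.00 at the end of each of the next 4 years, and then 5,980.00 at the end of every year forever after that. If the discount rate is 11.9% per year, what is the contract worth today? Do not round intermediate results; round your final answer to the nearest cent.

41881.77

PV of 4-year annuity: 3,230.00 × [1 − (1+0.119)^−4] / 0.119 = 9831.33662
Perpetuity value at year 4: 5,980.00 / 0.119 = 50252.10084
PV of perpetuity: 50252.10084 / (1+0.119)^4 = 32050.43118
Total PV = 9831.33662 + 32050.43118 = 41881.76780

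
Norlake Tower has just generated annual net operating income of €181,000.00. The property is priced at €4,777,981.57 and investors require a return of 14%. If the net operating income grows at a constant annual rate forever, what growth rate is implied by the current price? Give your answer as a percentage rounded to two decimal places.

9.84%

P = D₀(1+g)/(r−g) ⇒ P(r−g) = D₀(1+g) ⇒ g(P+D₀) = P·r − D₀
g = (P·r − D₀)/(P + D₀) = (€4,777,981.57×0.14 − €181,000.00) / (€4,777,981.57 + €181,000.00) = 0.098391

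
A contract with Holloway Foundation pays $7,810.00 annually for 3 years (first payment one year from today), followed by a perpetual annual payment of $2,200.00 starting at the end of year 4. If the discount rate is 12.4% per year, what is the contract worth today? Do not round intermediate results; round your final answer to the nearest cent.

PV of 3-year annuity: $7,810.00 × [1 − (1+0.124)^−3] / 0.124 = 18630.11374
Perpetuity value at year 3: $2,200.00 / 0.124 = 17741.93548
PV of perpetuity: 17741.93548 / (1+0.124)^3 = 12494.01612
Total PV = 18630.11374 + 12494.01612 = 31124.12986

$31124.13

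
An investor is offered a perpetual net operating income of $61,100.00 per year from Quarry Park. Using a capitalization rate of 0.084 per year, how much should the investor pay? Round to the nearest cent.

$727380.95

Level perpetuity: PV = C / r = $61,100.00 / 0.084 = $727,380.95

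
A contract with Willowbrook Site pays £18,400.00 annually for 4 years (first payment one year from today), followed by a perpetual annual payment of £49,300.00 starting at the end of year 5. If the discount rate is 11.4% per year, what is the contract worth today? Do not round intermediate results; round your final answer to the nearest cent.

PV of 4-year annuity: £18,400.00 × [1 − (1+0.114)^−4] / 0.114 = 56600.87225
Perpetuity value at year 4: £49,300.00 / 0.114 = 432456.14035
PV of perpetuity: 432456.14035 / (1+0.114)^4 = 280802.71632
Total PV = 56600.87225 + 280802.71632 = 337403.58858

£337403.59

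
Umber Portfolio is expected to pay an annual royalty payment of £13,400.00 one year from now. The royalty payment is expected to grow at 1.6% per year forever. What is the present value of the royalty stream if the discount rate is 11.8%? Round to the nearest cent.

Growing perpetuity: P = D₁ / (r − g) = £13,400.0000 / (0.118 − 0.016) = £131,372.55

£131372.55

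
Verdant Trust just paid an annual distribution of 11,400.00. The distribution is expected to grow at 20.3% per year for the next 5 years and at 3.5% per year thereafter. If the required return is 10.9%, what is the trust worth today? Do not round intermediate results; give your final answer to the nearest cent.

312727.97

D_1 = 13714.20000
D_2 = 16498.18260
D_3 = 19847.31367
D_4 = 23876.31834
D_5 = 28723.21097
Terminal value at year 5: TV = D_5×(1+g_2)/(r−g_2) = 29728.52335/0.074 = 401736.80202
P_0 = D_1/(1+r)^1 + D_2/(1+r)^2 + D_3/(1+r)^3 + D_4/(1+r)^4 + D_5/(1+r)^5 + TV/(1+r)^5
    = 12366.27592 + 13414.45441 + 14551.47759 + 15784.87605 + 17122.81866 + 239488.07180 = 312727.97444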